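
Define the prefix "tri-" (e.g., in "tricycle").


Prefix: tri-
Example: tricycle = tri- + cycle
Meaning = three


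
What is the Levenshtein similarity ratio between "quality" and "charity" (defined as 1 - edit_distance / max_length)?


Word 1: "quality" (length 7)
Word 2: "charity" (length 7)
One optimal edit sequence:
  1. substitute 'q' -> 'c'  (+1)
  2. substitute 'u' -> 'h'  (+1)
  3. keep 'a'
  4. substitute 'l' -> 'r'  (+1)
  5. keep 'i'
  6. keep 't'
  7. keep 'y'
Edit distance = 3
Max length = max(7, 7) = 7
Similarity = 1 - 3/7
= 0.5714


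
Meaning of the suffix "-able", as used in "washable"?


Suffix: -able
Example: washable (wash + -able)
Meaning = capable of


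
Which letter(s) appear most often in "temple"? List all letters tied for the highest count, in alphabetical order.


Word: "temple"
Letter counts:
  'e': 2
  'l': 1
  'm': 1
  'p': 1
  't': 1
Maximum count = 2
Most frequent = 'e' (2 times each)


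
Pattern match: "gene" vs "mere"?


Pattern of "gene": [0, 1, 2, 1]
Pattern of "mere": [0, 1, 2, 1]
Patterns match
Same pattern = Yes


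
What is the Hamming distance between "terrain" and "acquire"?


Comparing character by character (same length = 7):
  Pos 0: 't' vs 'a' !=
  Pos 1: 'e' vs 'c' !=
  Pos 2: 'r' vs 'q' !=
  Pos 3: 'r' vs 'u' !=
  Pos 4: 'a' vs 'i' !=
  Pos 5: 'i' vs 'r' !=
  Pos 6: 'n' vs 'e' !=
Hamming distance = 7


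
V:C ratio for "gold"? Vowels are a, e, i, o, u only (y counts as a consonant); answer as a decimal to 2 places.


Word: "gold"
Vowels (a,e,i,o,u): 1
Consonants: 3
Ratio = 1/3
= 0.33


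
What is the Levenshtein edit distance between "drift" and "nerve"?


Word 1: "drift" (length 5)
Word 2: "nerve" (length 5)
One optimal edit sequence (insert/delete/substitute each cost 1):
  1. substitute 'd' -> 'n'  (+1)
  2. substitute 'r' -> 'e'  (+1)
  3. substitute 'i' -> 'r'  (+1)
  4. substitute 'f' -> 'v'  (+1)
  5. substitute 't' -> 'e'  (+1)
Total edit operations: 5
Edit distance = 5


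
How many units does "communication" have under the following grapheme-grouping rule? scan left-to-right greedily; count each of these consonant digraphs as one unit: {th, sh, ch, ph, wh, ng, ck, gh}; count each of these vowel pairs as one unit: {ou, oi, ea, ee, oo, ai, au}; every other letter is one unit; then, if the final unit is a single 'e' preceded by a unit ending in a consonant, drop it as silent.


Word: "communication" (13 letters)
Left-to-right scan:
  1. 'c' (letter)
  2. 'o' (letter)
  3. 'm' (letter)
  4. 'm' (letter)
  5. 'u' (letter)
  6. 'n' (letter)
  7. 'i' (letter)
  8. 'c' (letter)
  9. 'a' (letter)
  10. 't' (letter)
  11. 'i' (letter)
  12. 'o' (letter)
  13. 'n' (letter)
Units from scan: 13
Sound units = 13 units


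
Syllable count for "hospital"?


Word: "hospital"
Syllable breakdown: hos-pi-tal
Counting: 3 parts
= 3 syllables


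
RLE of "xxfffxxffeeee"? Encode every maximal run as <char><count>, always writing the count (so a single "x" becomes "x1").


String: "xxfffxxffeeee"
Scanning for consecutive runs:
  'x' x 2
  'f' x 3
  'x' x 2
  'f' x 2
  'e' x 4
RLE = "x2f3x2f2e4"


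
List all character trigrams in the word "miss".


Word: "miss" (length 4)
Number of trigrams = 4 - 3 + 1 = 2
  Position 0: "mis"
  Position 1: "iss"
Trigrams = "mis", "iss"


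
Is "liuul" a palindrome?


Word: "liuul"
Reversed: "luuil"
Forward == Backward? liuul != luuil
Palindrome = No


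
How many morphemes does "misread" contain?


Word: "misread"
Morphemes: mis- / read
Each morpheme carries meaning
= 2 morphemes


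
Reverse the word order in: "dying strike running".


Original: "dying strike running"
Words (1..n): dying | strike | running
Reversed (n..1): running | strike | dying
Result = "running strike dying"


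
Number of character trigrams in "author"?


Word: "author" (length 6)
Number of 3-grams = length - 3 + 1 = 6 - 3 + 1
= 4


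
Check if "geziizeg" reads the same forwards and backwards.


Word: "geziizeg"
Reversed: "geziizeg"
Forward == Backward? geziizeg == geziizeg
Palindrome = Yes


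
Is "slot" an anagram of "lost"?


Word 1: "lost" → sorted: lost
Word 2: "slot" → sorted: lost
Same letters? lost == lost
Anagram = Yes


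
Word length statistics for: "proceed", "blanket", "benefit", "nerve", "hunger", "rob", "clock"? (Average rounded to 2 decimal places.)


Lengths: "proceed"=7, "blanket"=7, "benefit"=7, "nerve"=5, "hunger"=6, "rob"=3, "clock"=5
Sum = 40, Count = 7
Average = 40/7 = 5.71
= avg=5.71, min=3, max=7


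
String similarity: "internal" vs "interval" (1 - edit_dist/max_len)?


Word 1: "internal" (length 8)
Word 2: "interval" (length 8)
One optimal edit sequence:
  1. keep 'i'
  2. keep 'n'
  3. keep 't'
  4. keep 'e'
  5. keep 'r'
  6. substitute 'n' -> 'v'  (+1)
  7. keep 'a'
  8. keep 'l'
Edit distance = 1
Max length = max(8, 8) = 8
Similarity = 1 - 1/8
= 0.8750


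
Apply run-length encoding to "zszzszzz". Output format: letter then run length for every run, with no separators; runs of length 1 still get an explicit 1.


String: "zszzszzz"
Scanning for consecutive runs:
  'z' x 1
  's' x 1
  'z' x 2
  's' x 1
  'z' x 3
RLE = "z1s1z2s1z3"


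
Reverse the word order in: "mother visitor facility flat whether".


Original: "mother visitor facility flat whether"
Words (1..n): mother | visitor | facility | flat | whether
Reversed (n..1): whether | flat | facility | visitor | mother
Result = "whether flat facility visitor mother"


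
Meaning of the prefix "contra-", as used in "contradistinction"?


Prefix: contra-
Example: contradistinction = contra- + distinction
Meaning = against


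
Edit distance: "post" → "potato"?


Word 1: "post" (length 4)
Word 2: "potato" (length 6)
One optimal edit sequence (insert/delete/substitute each cost 1):
  1. keep 'p'
  2. keep 'o'
  3. insert 't'  (+1)
  4. substitute 's' -> 'a'  (+1)
  5. keep 't'
  6. insert 'o'  (+1)
Total edit operations: 3
Edit distance = 3


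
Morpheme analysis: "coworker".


Word: "coworker"
Morphemes: co- / work / -er
Each morpheme carries meaning
= 3 morphemes


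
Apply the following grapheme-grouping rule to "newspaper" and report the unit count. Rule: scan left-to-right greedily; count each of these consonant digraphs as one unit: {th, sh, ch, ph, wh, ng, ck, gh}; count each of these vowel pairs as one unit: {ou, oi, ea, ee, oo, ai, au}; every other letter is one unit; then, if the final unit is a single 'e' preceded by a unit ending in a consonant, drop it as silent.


Word: "newspaper" (9 letters)
Left-to-right scan:
  1. 'n' (letter)
  2. 'e' (letter)
  3. 'w' (letter)
  4. 's' (letter)
  5. 'p' (letter)
  6. 'a' (letter)
  7. 'p' (letter)
  8. 'e' (letter)
  9. 'r' (letter)
Units from scan: 9
Sound units = 9 units


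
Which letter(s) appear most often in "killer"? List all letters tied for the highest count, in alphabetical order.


Word: "killer"
Letter counts:
  'e': 1
  'i': 1
  'k': 1
  'l': 2
  'r': 1
Maximum count = 2
Most frequent = 'l' (2 times each)


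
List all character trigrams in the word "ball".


Word: "ball" (length 4)
Number of trigrams = 4 - 3 + 1 = 2
  Position 0: "bal"
  Position 1: "all"
Trigrams = "bal", "all"


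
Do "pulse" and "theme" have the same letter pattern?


Pattern of "pulse": [0, 1, 2, 3, 4]
Pattern of "theme": [0, 1, 2, 3, 2]
Patterns do not match
Same pattern = No


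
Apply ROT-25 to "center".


Word: "center"
Shift: 25
Each letter → (letter + shift) mod 26:
  'c' (2) + 25 = 1 → 'b'
  'e' (4) + 25 = 3 → 'd'
  'n' (13) + 25 = 12 → 'm'
  't' (19) + 25 = 18 → 's'
  'e' (4) + 25 = 3 → 'd'
  'r' (17) + 25 = 16 → 'q'
Result = "bdmsdq"


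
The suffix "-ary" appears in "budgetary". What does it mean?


Suffix: -ary
Example: budgetary = budget + -ary
Meaning = relating to


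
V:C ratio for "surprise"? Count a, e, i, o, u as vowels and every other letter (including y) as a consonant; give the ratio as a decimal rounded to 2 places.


Word: "surprise"
Vowels (a,e,i,o,u): 3
Consonants: 5
Ratio = 3/5
= 0.60


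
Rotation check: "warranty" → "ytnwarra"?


Word: "warranty", Candidate: "ytnwarra"
Method: check if candidate is substring of word+word
"warrantywarranty" contains "ytnwarra"? No
Is rotation = No


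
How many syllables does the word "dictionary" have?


Word: "dictionary"
Syllable breakdown: dic | tion | ar | y
Counting: 4 parts
= 4 syllables


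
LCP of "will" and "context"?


Word 1: "will"
Word 2: "context"
Comparing from start:
  Pos 0: 'w' != 'c' (stop)
LCP = "" (length 0)


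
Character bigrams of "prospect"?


Word: "prospect" (length 8)
Number of bigrams = 8 - 2 + 1 = 7
  Position 0: "pr"
  Position 1: "ro"
  Position 2: "os"
  Position 3: "sp"
  Position 4: "pe"
  Position 5: "ec"
  Position 6: "ct"
Bigrams = "pr", "ro", "os", "sp", "pe", "ec", "ct"


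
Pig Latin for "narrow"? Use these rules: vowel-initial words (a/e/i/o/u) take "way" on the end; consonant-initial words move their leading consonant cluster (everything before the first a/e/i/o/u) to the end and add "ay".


Word: "narrow"
Starts with consonant(s) → move to end, add 'ay'
Consonant cluster: "n"
Pig Latin = "arrownay"


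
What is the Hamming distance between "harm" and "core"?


Comparing character by character (same length = 4):
  Pos 0: 'h' vs 'c' !=
  Pos 1: 'a' vs 'o' !=
  Pos 2: 'r' vs 'r' =
  Pos 3: 'm' vs 'e' !=
Hamming distance = 3


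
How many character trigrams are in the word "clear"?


Word: "clear" (length 5)
Number of 3-grams = length - 3 + 1 = 5 - 3 + 1
= 3


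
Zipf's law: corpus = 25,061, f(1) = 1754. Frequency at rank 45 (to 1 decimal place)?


Zipf's law: f(r) = f(1) / r
f(1) = 1754
f(45) = 1754 / 45
= 39.0 occurrences


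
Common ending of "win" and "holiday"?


Word 1: "win"
Word 2: "holiday"
Comparing from end:
  Pos -1: 'n' != 'y' (stop)
LCS = "" (length 0)


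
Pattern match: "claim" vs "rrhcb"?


Pattern of "claim": [0, 1, 2, 3, 4]
Pattern of "rrhcb": [0, 0, 1, 2, 3]
Patterns do not match
Same pattern = No


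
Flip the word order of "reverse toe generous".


Original: "reverse toe generous"
Words (1..n): reverse | toe | generous
Reversed (n..1): generous | toe | reverse
Result = "generous toe reverse"


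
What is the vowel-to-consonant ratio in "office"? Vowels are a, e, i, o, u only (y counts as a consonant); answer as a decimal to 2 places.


Word: "office"
Vowels (a,e,i,o,u): 3
Consonants: 3
Ratio = 3/3
= 1.00


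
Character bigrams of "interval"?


Word: "interval" (length 8)
Number of bigrams = 8 - 2 + 1 = 7
  Position 0: "in"
  Position 1: "nt"
  Position 2: "te"
  Position 3: "er"
  Position 4: "rv"
  Position 5: "va"
  Position 6: "al"
Bigrams = "in", "nt", "te", "er", "rv", "va", "al"


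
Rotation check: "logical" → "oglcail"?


Word: "logical", Candidate: "oglcail"
Method: check if candidate is substring of word+word
"logicallogical" contains "oglcail"? No
Is rotation = No


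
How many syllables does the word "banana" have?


Word: "banana"
Syllable breakdown: ba / na / na
Counting: 3 parts
= 3 syllables


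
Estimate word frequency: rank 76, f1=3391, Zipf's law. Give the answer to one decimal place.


Zipf's law: f(r) = f(1) / r
f(1) = 3391
f(76) = 3391 / 76
= 44.6 occurrences


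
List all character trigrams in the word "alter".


Word: "alter" (length 5)
Number of trigrams = 5 - 3 + 1 = 3
  Position 0: "alt"
  Position 1: "lte"
  Position 2: "ter"
Trigrams = "alt", "lte", "ter"


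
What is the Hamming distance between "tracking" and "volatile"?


Comparing character by character (same length = 8):
  Pos 0: 't' vs 'v' !=
  Pos 1: 'r' vs 'o' !=
  Pos 2: 'a' vs 'l' !=
  Pos 3: 'c' vs 'a' !=
  Pos 4: 'k' vs 't' !=
  Pos 5: 'i' vs 'i' =
  Pos 6: 'n' vs 'l' !=
  Pos 7: 'g' vs 'e' !=
Hamming distance = 7


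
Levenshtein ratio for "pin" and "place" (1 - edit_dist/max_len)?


Word 1: "pin" (length 3)
Word 2: "place" (length 5)
One optimal edit sequence:
  1. keep 'p'
  2. insert 'l'  (+1)
  3. insert 'a'  (+1)
  4. substitute 'i' -> 'c'  (+1)
  5. substitute 'n' -> 'e'  (+1)
Edit distance = 4
Max length = max(3, 5) = 5
Similarity = 1 - 4/5
= 0.2000


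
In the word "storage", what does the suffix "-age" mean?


Suffix: -age
Example: storage = store + -age, with a spelling change
Meaning = result / collection


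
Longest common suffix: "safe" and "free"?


Word 1: "safe"
Word 2: "free"
Comparing from end:
  Pos -1: 'e' == 'e'
  Pos -2: 'f' != 'e' (stop)
LCS = "e" (length 1)


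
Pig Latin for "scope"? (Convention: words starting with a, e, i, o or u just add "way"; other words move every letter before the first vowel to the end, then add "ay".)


Word: "scope"
Starts with consonant(s) → move to end, add 'ay'
Consonant cluster: "sc"
Pig Latin = "opescay"


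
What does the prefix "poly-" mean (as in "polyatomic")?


Prefix: poly-
As in: polyatomic -> poly- + atomic
Meaning = many


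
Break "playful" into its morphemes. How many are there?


Word: "playful"
Morphemes: play + -ful
Each morpheme carries meaning
= 2 morphemes


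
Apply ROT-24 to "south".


Word: "south"
Shift: 24
Each letter → (letter + shift) mod 26:
  's' (18) + 24 = 16 → 'q'
  'o' (14) + 24 = 12 → 'm'
  'u' (20) + 24 = 18 → 's'
  't' (19) + 24 = 17 → 'r'
  'h' (7) + 24 = 5 → 'f'
Result = "qmsrf"


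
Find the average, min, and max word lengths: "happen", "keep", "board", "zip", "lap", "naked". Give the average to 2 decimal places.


Lengths: "happen"=6, "keep"=4, "board"=5, "zip"=3, "lap"=3, "naked"=5
Sum = 26, Count = 6
Average = 26/6 = 4.33
= avg=4.33, min=3, max=6


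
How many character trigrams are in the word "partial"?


Word: "partial" (length 7)
Number of 3-grams = length - 3 + 1 = 7 - 3 + 1
= 5


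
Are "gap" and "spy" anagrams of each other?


Word 1: "gap" → sorted: agp
Word 2: "spy" → sorted: psy
Same letters? agp != psy
Anagram = No


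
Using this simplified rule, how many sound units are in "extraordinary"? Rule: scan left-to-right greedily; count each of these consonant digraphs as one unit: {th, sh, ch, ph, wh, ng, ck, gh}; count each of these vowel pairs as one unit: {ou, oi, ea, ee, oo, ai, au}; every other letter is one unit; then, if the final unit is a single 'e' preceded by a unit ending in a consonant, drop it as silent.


Word: "extraordinary" (13 letters)
Left-to-right scan:
  (1) 'e' (letter)
  (2) 'x' (letter)
  (3) 't' (letter)
  (4) 'r' (letter)
  (5) 'a' (letter)
  (6) 'o' (letter)
  (7) 'r' (letter)
  (8) 'd' (letter)
  (9) 'i' (letter)
  (10) 'n' (letter)
  (11) 'a' (letter)
  (12) 'r' (letter)
  (13) 'y' (letter)
Units from scan: 13
Sound units = 13 units


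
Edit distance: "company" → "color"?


Word 1: "company" (length 7)
Word 2: "color" (length 5)
One optimal edit sequence (insert/delete/substitute each cost 1):
  1. keep 'c'
  2. keep 'o'
  3. delete 'm'  (+1)
  4. delete 'p'  (+1)
  5. substitute 'a' -> 'l'  (+1)
  6. substitute 'n' -> 'o'  (+1)
  7. substitute 'y' -> 'r'  (+1)
Total edit operations: 5
Edit distance = 5


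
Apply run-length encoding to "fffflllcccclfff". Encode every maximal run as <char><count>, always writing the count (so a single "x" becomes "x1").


String: "fffflllcccclfff"
Scanning for consecutive runs:
  'f' x 4
  'l' x 3
  'c' x 4
  'l' x 1
  'f' x 3
RLE = "f4l3c4l1f3"


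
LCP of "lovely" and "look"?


Word 1: "lovely"
Word 2: "look"
Comparing from start:
  Pos 0: 'l' == 'l'
  Pos 1: 'o' == 'o'
  Pos 2: 'v' != 'o' (stop)
LCP = "lo" (length 2)


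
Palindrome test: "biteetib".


Word: "biteetib"
Reversed: "biteetib"
Forward == Backward? biteetib == biteetib
Palindrome = Yes


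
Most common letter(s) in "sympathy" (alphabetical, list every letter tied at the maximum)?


Word: "sympathy"
Letter counts:
  'a': 1
  'h': 1
  'm': 1
  'p': 1
  's': 1
  't': 1
  'y': 2
Maximum count = 2
Most frequent = 'y' (2 times each)


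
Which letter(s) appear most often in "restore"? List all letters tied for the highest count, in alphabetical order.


Word: "restore"
Letter counts:
  'e': 2
  'o': 1
  'r': 2
  's': 1
  't': 1
Maximum count = 2
Most frequent = 'e', 'r' (2 times each)


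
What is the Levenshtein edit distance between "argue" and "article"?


Word 1: "argue" (length 5)
Word 2: "article" (length 7)
One optimal edit sequence (insert/delete/substitute each cost 1):
  1. keep 'a'
  2. keep 'r'
  3. insert 't'  (+1)
  4. insert 'i'  (+1)
  5. substitute 'g' -> 'c'  (+1)
  6. substitute 'u' -> 'l'  (+1)
  7. keep 'e'
Total edit operations: 4
Edit distance = 4


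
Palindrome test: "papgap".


Word: "papgap"
Reversed: "pagpap"
Forward == Backward? papgap != pagpap
Palindrome = No


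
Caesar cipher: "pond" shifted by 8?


Word: "pond"
Shift: 8
Each letter → (letter + shift) mod 26:
  'p' (15) + 8 = 23 → 'x'
  'o' (14) + 8 = 22 → 'w'
  'n' (13) + 8 = 21 → 'v'
  'd' (3) + 8 = 11 → 'l'
Result = "xwvl"


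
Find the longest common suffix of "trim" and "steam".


Word 1: "trim"
Word 2: "steam"
Comparing from end:
  Pos -1: 'm' == 'm'
  Pos -2: 'i' != 'a' (stop)
LCS = "m" (length 1)


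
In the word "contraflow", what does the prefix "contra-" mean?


Prefix: contra-
Example: contraflow (contra- + flow)
Meaning = against


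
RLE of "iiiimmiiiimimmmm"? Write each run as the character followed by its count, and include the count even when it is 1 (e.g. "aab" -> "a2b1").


String: "iiiimmiiiimimmmm"
Scanning for consecutive runs:
  'i' x 4
  'm' x 2
  'i' x 4
  'm' x 1
  'i' x 1
  'm' x 4
RLE = "i4m2i4m1i1m4"


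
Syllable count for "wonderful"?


Word: "wonderful"
Syllable breakdown: won | der | ful
Counting: 3 parts
= 3 syllables


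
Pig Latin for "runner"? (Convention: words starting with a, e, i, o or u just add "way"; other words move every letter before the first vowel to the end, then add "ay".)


Word: "runner"
Starts with consonant(s) → move to end, add 'ay'
Consonant cluster: "r"
Pig Latin = "unnerray"


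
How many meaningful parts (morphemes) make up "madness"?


Word: "madness"
Morphemes: mad | -ness
Each morpheme carries meaning
= 2 morphemes


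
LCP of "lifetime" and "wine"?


Word 1: "lifetime"
Word 2: "wine"
Comparing from start:
  Pos 0: 'l' != 'w' (stop)
LCP = "" (length 0)


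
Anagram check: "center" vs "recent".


Word 1: "center" → sorted: ceenrt
Word 2: "recent" → sorted: ceenrt
Same letters? ceenrt == ceenrt
Anagram = Yes


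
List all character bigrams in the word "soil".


Word: "soil" (length 4)
Number of bigrams = 4 - 2 + 1 = 3
  Position 0: "so"
  Position 1: "oi"
  Position 2: "il"
Bigrams = "so", "oi", "il"


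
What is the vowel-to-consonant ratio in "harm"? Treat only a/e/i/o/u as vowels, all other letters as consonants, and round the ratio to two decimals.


Word: "harm"
Vowels (a,e,i,o,u): 1
Consonants: 3
Ratio = 1/3
= 0.33


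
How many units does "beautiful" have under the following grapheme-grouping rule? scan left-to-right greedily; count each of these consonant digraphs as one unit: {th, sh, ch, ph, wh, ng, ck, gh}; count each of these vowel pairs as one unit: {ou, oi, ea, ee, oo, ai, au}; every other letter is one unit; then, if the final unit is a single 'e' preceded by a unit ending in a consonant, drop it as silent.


Word: "beautiful" (9 letters)
Left-to-right scan:
  (1) 'b' (letter)
  (2) 'ea' (vowel-pair)
  (3) 'u' (letter)
  (4) 't' (letter)
  (5) 'i' (letter)
  (6) 'f' (letter)
  (7) 'u' (letter)
  (8) 'l' (letter)
Units from scan: 8
Sound units = 8 units


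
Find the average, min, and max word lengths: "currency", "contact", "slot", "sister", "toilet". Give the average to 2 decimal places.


Lengths: "currency"=8, "contact"=7, "slot"=4, "sister"=6, "toilet"=6
Sum = 31, Count = 5
Average = 31/5 = 6.20
= avg=6.20, min=4, max=8


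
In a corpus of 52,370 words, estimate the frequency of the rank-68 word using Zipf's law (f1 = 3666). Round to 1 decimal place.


Zipf's law: f(r) = f(1) / r
f(1) = 3666
f(68) = 3666 / 68
= 53.9 occurrences


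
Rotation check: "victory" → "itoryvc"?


Word: "victory", Candidate: "itoryvc"
Method: check if candidate is substring of word+word
"victoryvictory" contains "itoryvc"? No
Is rotation = No


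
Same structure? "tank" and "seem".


Pattern of "tank": [0, 1, 2, 3]
Pattern of "seem": [0, 1, 1, 2]
Patterns do not match
Same pattern = No


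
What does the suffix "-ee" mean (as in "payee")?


Suffix: -ee
Example: payee (pay + -ee)
Meaning = one who receives


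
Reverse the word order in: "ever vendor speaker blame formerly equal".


Original: "ever vendor speaker blame formerly equal"
Words (1..n): ever | vendor | speaker | blame | formerly | equal
Reversed (n..1): equal | formerly | blame | speaker | vendor | ever
Result = "equal formerly blame speaker vendor ever"


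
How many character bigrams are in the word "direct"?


Word: "direct" (length 6)
Number of 2-grams = length - 2 + 1 = 6 - 2 + 1
= 5


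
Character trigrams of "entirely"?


Word: "entirely" (length 8)
Number of trigrams = 8 - 3 + 1 = 6
  Position 0: "ent"
  Position 1: "nti"
  Position 2: "tir"
  Position 3: "ire"
  Position 4: "rel"
  Position 5: "ely"
Trigrams = "ent", "nti", "tir", "ire", "rel", "ely"


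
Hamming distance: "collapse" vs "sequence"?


Comparing character by character (same length = 8):
  Pos 0: 'c' vs 's' !=
  Pos 1: 'o' vs 'e' !=
  Pos 2: 'l' vs 'q' !=
  Pos 3: 'l' vs 'u' !=
  Pos 4: 'a' vs 'e' !=
  Pos 5: 'p' vs 'n' !=
  Pos 6: 's' vs 'c' !=
  Pos 7: 'e' vs 'e' =
Hamming distance = 7


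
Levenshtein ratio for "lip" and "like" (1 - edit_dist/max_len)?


Word 1: "lip" (length 3)
Word 2: "like" (length 4)
One optimal edit sequence:
  1. keep 'l'
  2. keep 'i'
  3. insert 'k'  (+1)
  4. substitute 'p' -> 'e'  (+1)
Edit distance = 2
Max length = max(3, 4) = 4
Similarity = 1 - 2/4
= 0.5000


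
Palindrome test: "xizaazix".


Word: "xizaazix"
Reversed: "xizaazix"
Forward == Backward? xizaazix == xizaazix
Palindrome = Yes


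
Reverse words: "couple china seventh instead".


Original: "couple china seventh instead"
Words (1..n): couple | china | seventh | instead
Reversed (n..1): instead | seventh | china | couple
Result = "instead seventh china couple"


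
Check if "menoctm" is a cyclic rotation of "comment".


Word: "comment", Candidate: "menoctm"
Method: check if candidate is substring of word+word
"commentcomment" contains "menoctm"? No
Is rotation = No


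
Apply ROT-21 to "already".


Word: "already"
Shift: 21
Each letter → (letter + shift) mod 26:
  'a' (0) + 21 = 21 → 'v'
  'l' (11) + 21 = 6 → 'g'
  'r' (17) + 21 = 12 → 'm'
  'e' (4) + 21 = 25 → 'z'
  'a' (0) + 21 = 21 → 'v'
  'd' (3) + 21 = 24 → 'y'
  'y' (24) + 21 = 19 → 't'
Result = "vgmzvyt"


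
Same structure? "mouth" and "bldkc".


Pattern of "mouth": [0, 1, 2, 3, 4]
Pattern of "bldkc": [0, 1, 2, 3, 4]
Patterns match
Same pattern = Yes


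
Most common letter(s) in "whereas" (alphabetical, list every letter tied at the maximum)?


Word: "whereas"
Letter counts:
  'a': 1
  'e': 2
  'h': 1
  'r': 1
  's': 1
  'w': 1
Maximum count = 2
Most frequent = 'e' (2 times each)


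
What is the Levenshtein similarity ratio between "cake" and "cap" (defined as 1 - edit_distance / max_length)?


Word 1: "cake" (length 4)
Word 2: "cap" (length 3)
One optimal edit sequence:
  1. keep 'c'
  2. keep 'a'
  3. delete 'k'  (+1)
  4. substitute 'e' -> 'p'  (+1)
Edit distance = 2
Max length = max(4, 3) = 4
Similarity = 1 - 2/4
= 0.5000


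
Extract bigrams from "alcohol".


Word: "alcohol" (length 7)
Number of bigrams = 7 - 2 + 1 = 6
  Position 0: "al"
  Position 1: "lc"
  Position 2: "co"
  Position 3: "oh"
  Position 4: "ho"
  Position 5: "ol"
Bigrams = "al", "lc", "co", "oh", "ho", "ol"


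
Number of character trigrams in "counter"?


Word: "counter" (length 7)
Number of 3-grams = length - 3 + 1 = 7 - 3 + 1
= 5


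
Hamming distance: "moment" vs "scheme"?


Comparing character by character (same length = 6):
  Pos 0: 'm' vs 's' !=
  Pos 1: 'o' vs 'c' !=
  Pos 2: 'm' vs 'h' !=
  Pos 3: 'e' vs 'e' =
  Pos 4: 'n' vs 'm' !=
  Pos 5: 't' vs 'e' !=
Hamming distance = 5


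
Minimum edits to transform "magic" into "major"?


Word 1: "magic" (length 5)
Word 2: "major" (length 5)
One optimal edit sequence (insert/delete/substitute each cost 1):
  1. keep 'm'
  2. keep 'a'
  3. substitute 'g' -> 'j'  (+1)
  4. substitute 'i' -> 'o'  (+1)
  5. substitute 'c' -> 'r'  (+1)
Total edit operations: 3
Edit distance = 3


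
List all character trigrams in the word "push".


Word: "push" (length 4)
Number of trigrams = 4 - 3 + 1 = 2
  Position 0: "pus"
  Position 1: "ush"
Trigrams = "pus", "ush"


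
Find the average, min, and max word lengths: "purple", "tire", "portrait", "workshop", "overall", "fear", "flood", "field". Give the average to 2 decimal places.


Lengths: "purple"=6, "tire"=4, "portrait"=8, "workshop"=8, "overall"=7, "fear"=4, "flood"=5, "field"=5
Sum = 47, Count = 8
Average = 47/8 = 5.88
= avg=5.88, min=4, max=8


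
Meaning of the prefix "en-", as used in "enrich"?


Prefix: en-
Example: enrich = en- + rich
Meaning = cause to / put into


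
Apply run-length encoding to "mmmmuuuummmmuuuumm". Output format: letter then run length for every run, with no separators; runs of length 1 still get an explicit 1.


String: "mmmmuuuummmmuuuumm"
Scanning for consecutive runs:
  'm' x 4
  'u' x 4
  'm' x 4
  'u' x 4
  'm' x 2
RLE = "m4u4m4u4m2"


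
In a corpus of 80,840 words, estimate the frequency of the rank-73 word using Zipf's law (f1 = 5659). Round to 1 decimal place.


Zipf's law: f(r) = f(1) / r
f(1) = 5659
f(73) = 5659 / 73
= 77.5 occurrences


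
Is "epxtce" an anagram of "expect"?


Word 1: "expect" → sorted: ceeptx
Word 2: "epxtce" → sorted: ceeptx
Same letters? ceeptx == ceeptx
Anagram = Yes


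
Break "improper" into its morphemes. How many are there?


Word: "improper"
Morphemes: im- / proper
Each morpheme carries meaning
= 2 morphemes


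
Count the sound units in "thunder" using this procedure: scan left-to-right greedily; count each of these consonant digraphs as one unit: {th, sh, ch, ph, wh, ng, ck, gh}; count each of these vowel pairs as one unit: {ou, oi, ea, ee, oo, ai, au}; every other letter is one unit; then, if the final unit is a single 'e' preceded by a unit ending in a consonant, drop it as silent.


Word: "thunder" (7 letters)
Left-to-right scan:
  1. 'th' (digraph)
  2. 'u' (letter)
  3. 'n' (letter)
  4. 'd' (letter)
  5. 'e' (letter)
  6. 'r' (letter)
Units from scan: 6
Sound units = 6 units


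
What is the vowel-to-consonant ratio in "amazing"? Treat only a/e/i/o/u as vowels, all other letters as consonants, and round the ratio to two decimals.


Word: "amazing"
Vowels (a,e,i,o,u): 3
Consonants: 4
Ratio = 3/4
= 0.75


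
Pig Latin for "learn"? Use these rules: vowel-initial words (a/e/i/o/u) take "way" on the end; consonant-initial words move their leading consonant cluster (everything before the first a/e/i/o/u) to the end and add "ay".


Word: "learn"
Starts with consonant(s) → move to end, add 'ay'
Consonant cluster: "l"
Pig Latin = "earnlay"


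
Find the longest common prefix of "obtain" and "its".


Word 1: "obtain"
Word 2: "its"
Comparing from start:
  Pos 0: 'o' != 'i' (stop)
LCP = "" (length 0)


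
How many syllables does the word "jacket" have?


Word: "jacket"
Syllable breakdown: jack · et
Counting: 2 parts
= 2 syllables


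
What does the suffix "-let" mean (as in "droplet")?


Suffix: -let
Example: droplet (drop + -let)
Meaning = small


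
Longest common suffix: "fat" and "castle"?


Word 1: "fat"
Word 2: "castle"
Comparing from end:
  Pos -1: 't' != 'e' (stop)
LCS = "" (length 0)


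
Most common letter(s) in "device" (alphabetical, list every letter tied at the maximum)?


Word: "device"
Letter counts:
  'c': 1
  'd': 1
  'e': 2
  'i': 1
  'v': 1
Maximum count = 2
Most frequent = 'e' (2 times each)


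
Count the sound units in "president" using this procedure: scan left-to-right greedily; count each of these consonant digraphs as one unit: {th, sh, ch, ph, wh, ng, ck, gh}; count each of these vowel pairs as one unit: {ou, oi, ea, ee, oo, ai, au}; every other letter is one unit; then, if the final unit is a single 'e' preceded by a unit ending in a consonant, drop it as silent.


Word: "president" (9 letters)
Left-to-right scan:
  (1) 'p' (letter)
  (2) 'r' (letter)
  (3) 'e' (letter)
  (4) 's' (letter)
  (5) 'i' (letter)
  (6) 'd' (letter)
  (7) 'e' (letter)
  (8) 'n' (letter)
  (9) 't' (letter)
Units from scan: 9
Sound units = 9 units


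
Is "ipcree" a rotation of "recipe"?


Word: "recipe", Candidate: "ipcree"
Method: check if candidate is substring of word+word
"reciperecipe" contains "ipcree"? No
Is rotation = No


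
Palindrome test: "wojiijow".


Word: "wojiijow"
Reversed: "wojiijow"
Forward == Backward? wojiijow == wojiijow
Palindrome = Yes


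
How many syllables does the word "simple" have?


Word: "simple"
Syllable breakdown: sim / ple
Counting: 2 parts
= 2 syllables


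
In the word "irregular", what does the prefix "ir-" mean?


Prefix: ir-
As in: irregular -> ir- + regular
Meaning = not


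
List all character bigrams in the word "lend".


Word: "lend" (length 4)
Number of bigrams = 4 - 2 + 1 = 3
  Position 0: "le"
  Position 1: "en"
  Position 2: "nd"
Bigrams = "le", "en", "nd"


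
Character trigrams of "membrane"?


Word: "membrane" (length 8)
Number of trigrams = 8 - 3 + 1 = 6
  Position 0: "mem"
  Position 1: "emb"
  Position 2: "mbr"
  Position 3: "bra"
  Position 4: "ran"
  Position 5: "ane"
Trigrams = "mem", "emb", "mbr", "bra", "ran", "ane"


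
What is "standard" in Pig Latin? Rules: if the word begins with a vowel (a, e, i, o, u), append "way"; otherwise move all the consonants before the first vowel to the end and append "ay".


Word: "standard"
Starts with consonant(s) → move to end, add 'ay'
Consonant cluster: "st"
Pig Latin = "andardstay"


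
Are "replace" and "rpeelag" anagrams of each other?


Word 1: "replace" → sorted: aceelpr
Word 2: "rpeelag" → sorted: aeeglpr
Same letters? aceelpr != aeeglpr
Anagram = No


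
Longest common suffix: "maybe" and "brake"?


Word 1: "maybe"
Word 2: "brake"
Comparing from end:
  Pos -1: 'e' == 'e'
  Pos -2: 'b' != 'k' (stop)
LCS = "e" (length 1)


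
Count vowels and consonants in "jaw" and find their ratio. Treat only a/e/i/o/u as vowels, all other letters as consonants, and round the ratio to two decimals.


Word: "jaw"
Vowels (a,e,i,o,u): 1
Consonants: 2
Ratio = 1/2
= 0.50


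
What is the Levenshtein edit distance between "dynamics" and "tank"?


Word 1: "dynamics" (length 8)
Word 2: "tank" (length 4)
One optimal edit sequence (insert/delete/substitute each cost 1):
  1. delete 'd'  (+1)
  2. delete 'y'  (+1)
  3. substitute 'n' -> 't'  (+1)
  4. keep 'a'
  5. delete 'm'  (+1)
  6. delete 'i'  (+1)
  7. substitute 'c' -> 'n'  (+1)
  8. substitute 's' -> 'k'  (+1)
Total edit operations: 7
Edit distance = 7


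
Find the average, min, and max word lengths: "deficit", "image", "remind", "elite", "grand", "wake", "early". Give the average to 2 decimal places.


Lengths: "deficit"=7, "image"=5, "remind"=6, "elite"=5, "grand"=5, "wake"=4, "early"=5
Sum = 37, Count = 7
Average = 37/7 = 5.29
= avg=5.29, min=4, max=7


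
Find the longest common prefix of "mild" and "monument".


Word 1: "mild"
Word 2: "monument"
Comparing from start:
  Pos 0: 'm' == 'm'
  Pos 1: 'i' != 'o' (stop)
LCP = "m" (length 1)


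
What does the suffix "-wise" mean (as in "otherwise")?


Suffix: -wise
As in: otherwise -> other + -wise
Meaning = in the manner of


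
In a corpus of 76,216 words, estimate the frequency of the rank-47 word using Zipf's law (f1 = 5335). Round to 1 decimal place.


Zipf's law: f(r) = f(1) / r
f(1) = 5335
f(47) = 5335 / 47
= 113.5 occurrences


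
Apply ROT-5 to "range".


Word: "range"
Shift: 5
Each letter → (letter + shift) mod 26:
  'r' (17) + 5 = 22 → 'w'
  'a' (0) + 5 = 5 → 'f'
  'n' (13) + 5 = 18 → 's'
  'g' (6) + 5 = 11 → 'l'
  'e' (4) + 5 = 9 → 'j'
Result = "wfslj"


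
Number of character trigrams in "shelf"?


Word: "shelf" (length 5)
Number of 3-grams = length - 3 + 1 = 5 - 3 + 1
= 3


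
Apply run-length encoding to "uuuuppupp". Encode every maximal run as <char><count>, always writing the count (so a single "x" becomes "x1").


String: "uuuuppupp"
Scanning for consecutive runs:
  'u' x 4
  'p' x 2
  'u' x 1
  'p' x 2
RLE = "u4p2u1p2"


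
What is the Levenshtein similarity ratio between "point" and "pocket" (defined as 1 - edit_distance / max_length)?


Word 1: "point" (length 5)
Word 2: "pocket" (length 6)
One optimal edit sequence:
  1. keep 'p'
  2. keep 'o'
  3. insert 'c'  (+1)
  4. substitute 'i' -> 'k'  (+1)
  5. substitute 'n' -> 'e'  (+1)
  6. keep 't'
Edit distance = 3
Max length = max(5, 6) = 6
Similarity = 1 - 3/6
= 0.5000


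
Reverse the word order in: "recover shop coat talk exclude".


Original: "recover shop coat talk exclude"
Words (1..n): recover | shop | coat | talk | exclude
Reversed (n..1): exclude | talk | coat | shop | recover
Result = "exclude talk coat shop recover"


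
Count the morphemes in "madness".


Word: "madness"
Morphemes: mad + -ness
Each morpheme carries meaning
= 2 morphemes


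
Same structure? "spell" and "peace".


Pattern of "spell": [0, 1, 2, 3, 3]
Pattern of "peace": [0, 1, 2, 3, 1]
Patterns do not match
Same pattern = No


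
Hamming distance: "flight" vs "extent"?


Comparing character by character (same length = 6):
  Pos 0: 'f' vs 'e' !=
  Pos 1: 'l' vs 'x' !=
  Pos 2: 'i' vs 't' !=
  Pos 3: 'g' vs 'e' !=
  Pos 4: 'h' vs 'n' !=
  Pos 5: 't' vs 't' =
Hamming distance = 5


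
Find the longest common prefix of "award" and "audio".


Word 1: "award"
Word 2: "audio"
Comparing from start:
  Pos 0: 'a' == 'a'
  Pos 1: 'w' != 'u' (stop)
LCP = "a" (length 1)


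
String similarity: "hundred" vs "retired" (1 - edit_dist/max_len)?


Word 1: "hundred" (length 7)
Word 2: "retired" (length 7)
One optimal edit sequence:
  1. substitute 'h' -> 'r'  (+1)
  2. substitute 'u' -> 'e'  (+1)
  3. substitute 'n' -> 't'  (+1)
  4. substitute 'd' -> 'i'  (+1)
  5. keep 'r'
  6. keep 'e'
  7. keep 'd'
Edit distance = 4
Max length = max(7, 7) = 7
Similarity = 1 - 4/7
= 0.4286


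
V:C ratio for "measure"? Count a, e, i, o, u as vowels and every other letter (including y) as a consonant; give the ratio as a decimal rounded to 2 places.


Word: "measure"
Vowels (a,e,i,o,u): 4
Consonants: 3
Ratio = 4/3
= 1.33


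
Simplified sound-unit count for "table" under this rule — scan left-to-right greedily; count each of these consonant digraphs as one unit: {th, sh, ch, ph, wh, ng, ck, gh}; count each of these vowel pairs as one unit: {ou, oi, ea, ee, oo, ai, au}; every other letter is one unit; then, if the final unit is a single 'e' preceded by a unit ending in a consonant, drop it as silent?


Word: "table" (5 letters)
Left-to-right scan:
  1. 't' (letter)
  2. 'a' (letter)
  3. 'b' (letter)
  4. 'l' (letter)
  5. 'e' (letter)
Units from scan: 5
Final unit is 'e' after a consonant -> drop as silent (-1)
Sound units = 4 units


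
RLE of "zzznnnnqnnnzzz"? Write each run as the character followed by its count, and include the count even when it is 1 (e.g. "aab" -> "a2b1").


String: "zzznnnnqnnnzzz"
Scanning for consecutive runs:
  'z' x 3
  'n' x 4
  'q' x 1
  'n' x 3
  'z' x 3
RLE = "z3n4q1n3z3"


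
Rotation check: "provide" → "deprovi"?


Word: "provide", Candidate: "deprovi"
Method: check if candidate is substring of word+word
"provideprovide" contains "deprovi"? Yes
Is rotation = Yes


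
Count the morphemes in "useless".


Word: "useless"
Morphemes: use + -less
Each morpheme carries meaning
= 2 morphemes


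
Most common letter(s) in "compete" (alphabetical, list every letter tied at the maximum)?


Word: "compete"
Letter counts:
  'c': 1
  'e': 2
  'm': 1
  'o': 1
  'p': 1
  't': 1
Maximum count = 2
Most frequent = 'e' (2 times each)


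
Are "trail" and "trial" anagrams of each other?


Word 1: "trail" → sorted: ailrt
Word 2: "trial" → sorted: ailrt
Same letters? ailrt == ailrt
Anagram = Yes


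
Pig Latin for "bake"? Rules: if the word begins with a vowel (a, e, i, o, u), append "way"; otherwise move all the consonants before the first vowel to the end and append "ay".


Word: "bake"
Starts with consonant(s) → move to end, add 'ay'
Consonant cluster: "b"
Pig Latin = "akebay"


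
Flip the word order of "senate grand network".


Original: "senate grand network"
Words (1..n): senate | grand | network
Reversed (n..1): network | grand | senate
Result = "network grand senate"


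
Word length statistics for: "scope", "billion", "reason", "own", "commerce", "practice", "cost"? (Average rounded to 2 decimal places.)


Lengths: "scope"=5, "billion"=7, "reason"=6, "own"=3, "commerce"=8, "practice"=8, "cost"=4
Sum = 41, Count = 7
Average = 41/7 = 5.86
= avg=5.86, min=3, max=8


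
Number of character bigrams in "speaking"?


Word: "speaking" (length 8)
Number of 2-grams = length - 2 + 1 = 8 - 2 + 1
= 7


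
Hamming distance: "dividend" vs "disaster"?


Comparing character by character (same length = 8):
  Pos 0: 'd' vs 'd' =
  Pos 1: 'i' vs 'i' =
  Pos 2: 'v' vs 's' !=
  Pos 3: 'i' vs 'a' !=
  Pos 4: 'd' vs 's' !=
  Pos 5: 'e' vs 't' !=
  Pos 6: 'n' vs 'e' !=
  Pos 7: 'd' vs 'r' !=
Hamming distance = 6


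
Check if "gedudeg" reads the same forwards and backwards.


Word: "gedudeg"
Reversed: "gedudeg"
Forward == Backward? gedudeg == gedudeg
Palindrome = Yes


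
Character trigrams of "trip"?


Word: "trip" (length 4)
Number of trigrams = 4 - 3 + 1 = 2
  Position 0: "tri"
  Position 1: "rip"
Trigrams = "tri", "rip"


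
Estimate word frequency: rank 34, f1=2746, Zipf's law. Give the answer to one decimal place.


Zipf's law: f(r) = f(1) / r
f(1) = 2746
f(34) = 2746 / 34
= 80.8 occurrences


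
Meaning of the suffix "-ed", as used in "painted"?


Suffix: -ed
As in: painted -> paint + -ed
Meaning = past tense


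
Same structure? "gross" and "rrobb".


Pattern of "gross": [0, 1, 2, 3, 3]
Pattern of "rrobb": [0, 0, 1, 2, 2]
Patterns do not match
Same pattern = No


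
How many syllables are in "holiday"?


Word: "holiday"
Syllable breakdown: hol-i-day
Counting: 3 parts
= 3 syllables


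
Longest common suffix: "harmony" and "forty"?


Word 1: "harmony"
Word 2: "forty"
Comparing from end:
  Pos -1: 'y' == 'y'
  Pos -2: 'n' != 't' (stop)
LCS = "y" (length 1)


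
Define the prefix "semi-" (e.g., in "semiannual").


Prefix: semi-
Example: semiannual = semi- + annual
Meaning = half


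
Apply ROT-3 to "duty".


Word: "duty"
Shift: 3
Each letter → (letter + shift) mod 26:
  'd' (3) + 3 = 6 → 'g'
  'u' (20) + 3 = 23 → 'x'
  't' (19) + 3 = 22 → 'w'
  'y' (24) + 3 = 1 → 'b'
Result = "gxwb"


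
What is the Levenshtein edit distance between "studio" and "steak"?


Word 1: "studio" (length 6)
Word 2: "steak" (length 5)
One optimal edit sequence (insert/delete/substitute each cost 1):
  1. keep 's'
  2. keep 't'
  3. delete 'u'  (+1)
  4. substitute 'd' -> 'e'  (+1)
  5. substitute 'i' -> 'a'  (+1)
  6. substitute 'o' -> 'k'  (+1)
Total edit operations: 4
Edit distance = 4


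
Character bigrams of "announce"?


Word: "announce" (length 8)
Number of bigrams = 8 - 2 + 1 = 7
  Position 0: "an"
  Position 1: "nn"
  Position 2: "no"
  Position 3: "ou"
  Position 4: "un"
  Position 5: "nc"
  Position 6: "ce"
Bigrams = "an", "nn", "no", "ou", "un", "nc", "ce"
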